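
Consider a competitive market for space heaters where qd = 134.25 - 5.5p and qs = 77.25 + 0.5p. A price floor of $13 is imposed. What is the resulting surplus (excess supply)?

Surplus = 21

Equilibrium price would be p* = 9.5, so the floor at 13 binds.
At p = 13: qd = 62.75, qs = 83.75.
Surplus = 83.75 − 62.75 = 21.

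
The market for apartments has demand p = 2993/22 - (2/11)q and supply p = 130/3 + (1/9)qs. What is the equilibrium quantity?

Set the two price expressions equal: 2993/22 - (2/11)q = 130/3 + (1/9)q.
6119/66 = (29/99)q, so q* = 316.5.
p* = 2993/22 − (2/11)(316.5) = 78.5.

q* = 316.5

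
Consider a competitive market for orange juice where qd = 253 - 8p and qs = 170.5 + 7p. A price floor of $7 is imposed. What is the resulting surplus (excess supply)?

Equilibrium price would be p* = 5.5, so the floor at 7 binds.
At p = 7: qd = 197, qs = 219.5.
Surplus = 219.5 − 197 = 22.5.

Surplus = 22.5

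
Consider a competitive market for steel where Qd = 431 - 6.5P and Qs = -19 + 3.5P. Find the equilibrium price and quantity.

P* = 45, Q* = 138.5

Set Qd = Qs: 431 - 6.5P = -19 + 3.5P.
450 = 10P, so P* = 45.
Q* = 431 − 6.5(45) = 138.5.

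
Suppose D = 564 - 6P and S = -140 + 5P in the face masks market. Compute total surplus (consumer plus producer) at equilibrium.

Equilibrium: 564 - 6P = -140 + 5P gives P* = 64, Q* = 180.
Demand choke price: P = 94; supply starts at P = 28.
CS = ½(94 − 64)(180) = 2700; PS = ½(64 − 28)(180) = 3240.

Total surplus = 5940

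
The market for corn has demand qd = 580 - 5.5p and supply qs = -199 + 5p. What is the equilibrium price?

Set qd = qs: 580 - 5.5p = -199 + 5p.
779 = 10.5p, so p* = 1558/21.
q* = 580 − 5.5(1558/21) = 3611/21.

p* = 1558/21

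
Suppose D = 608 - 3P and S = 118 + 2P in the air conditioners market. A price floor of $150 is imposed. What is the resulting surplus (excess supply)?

Equilibrium price would be P* = 98, so the floor at 150 binds.
At P = 150: D = 158, S = 418.
Surplus = 418 − 158 = 260.

Surplus = 260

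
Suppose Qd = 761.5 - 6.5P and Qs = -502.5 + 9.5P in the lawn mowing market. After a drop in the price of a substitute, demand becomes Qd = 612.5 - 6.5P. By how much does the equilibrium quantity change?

Original equilibrium: P* = 79, Q* = 248.
New equilibrium: 612.5 - 6.5P = -502.5 + 9.5P, so 1115 = 16P and P' = 69.6875; Q' = 612.5 − 6.5(69.6875) = 159.53125.
Change in quantity: 159.53125 − 248 = -88.46875.

ΔQ = -88.46875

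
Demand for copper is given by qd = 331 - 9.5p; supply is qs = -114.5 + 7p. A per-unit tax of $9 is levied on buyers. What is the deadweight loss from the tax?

Pre-tax equilibrium: p* = 27, q* = 74.5.
Tax on buyers shifts demand to qd = 331 − 9.5(p + 9) = 245.5 - 9.5p.
245.5 - 9.5p = -114.5 + 7p gives seller price ps = 240/11; buyers pay pb = 240/11 + 9 = 339/11.
New quantity: q = 331 − 9.5(339/11) = 841/22.
DWL = ½ × 9 × (74.5 − 841/22) = 3591/22.

Deadweight loss = 3591/22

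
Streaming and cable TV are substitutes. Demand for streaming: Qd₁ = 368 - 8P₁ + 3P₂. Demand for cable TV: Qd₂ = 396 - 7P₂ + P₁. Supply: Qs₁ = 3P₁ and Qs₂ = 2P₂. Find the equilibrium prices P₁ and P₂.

Market 1: 368 - 8P₁ + 3P₂ = 3P₁ → 11P₁ - 3P₂ = 368.
Market 2: 9P₂ - P₁ = 396.
Eliminating P₂: 9×(1) + 3×(2) gives 96P₁ = 4500, so P₁ = 46.875.
Back-substitute into (2): P₂ = (396 + 1×46.875) / 9 = 1181/24.

P₁ = 46.875, P₂ = 1181/24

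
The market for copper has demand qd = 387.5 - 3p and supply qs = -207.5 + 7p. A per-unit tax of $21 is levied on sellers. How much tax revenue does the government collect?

Tax revenue = 3462.9

Pre-tax equilibrium: p* = 59.5, q* = 209.
Tax on sellers shifts supply to qs = -207.5 + 7(p − 21) = -354.5 + 7p.
387.5 - 3p = -354.5 + 7p gives buyer price pb = 74.2; sellers receive ps = 74.2 − 21 = 53.2.
New quantity: q = 387.5 − 3(74.2) = 164.9.
Revenue = 21 × 164.9 = 3462.9.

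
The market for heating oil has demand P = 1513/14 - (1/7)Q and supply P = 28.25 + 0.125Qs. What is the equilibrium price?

P* = 65.5

Set the two price expressions equal: 1513/14 - (1/7)Q = 28.25 + 0.125Q.
2235/28 = (15/56)Q, so Q* = 298.
P* = 1513/14 − (1/7)(298) = 65.5.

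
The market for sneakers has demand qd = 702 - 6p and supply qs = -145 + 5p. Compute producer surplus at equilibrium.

Producer surplus = 5760

Equilibrium: 702 - 6p = -145 + 5p gives p* = 77, q* = 240.
Supply starts at p = 29 (where qs = 0).
PS = ½(77 − 29)(240) = 5760.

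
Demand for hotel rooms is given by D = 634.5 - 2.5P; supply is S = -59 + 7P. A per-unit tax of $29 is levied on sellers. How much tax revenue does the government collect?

Pre-tax equilibrium: P* = 73, Q* = 452.
Tax on sellers shifts supply to S = -59 + 7(P − 29) = -262 + 7P.
634.5 - 2.5P = -262 + 7P gives buyer price Pb = 1793/19; sellers receive Ps = 1793/19 − 29 = 1242/19.
New quantity: Q = 634.5 − 2.5(1793/19) = 7573/19.
Revenue = 29 × 7573/19 = 219617/19.

Tax revenue = 219617/19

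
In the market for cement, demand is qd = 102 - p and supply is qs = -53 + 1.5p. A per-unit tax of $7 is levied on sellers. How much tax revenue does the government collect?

Tax revenue = 250.6

Pre-tax equilibrium: p* = 62, q* = 40.
Tax on sellers shifts supply to qs = -53 + 1.5(p − 7) = -63.5 + 1.5p.
102 - p = -63.5 + 1.5p gives buyer price pb = 66.2; sellers receive ps = 66.2 − 7 = 59.2.
New quantity: q = 102 − 1(66.2) = 35.8.
Revenue = 7 × 35.8 = 250.6.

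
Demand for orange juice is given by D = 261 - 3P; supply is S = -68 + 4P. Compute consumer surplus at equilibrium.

Equilibrium: 261 - 3P = -68 + 4P gives P* = 47, Q* = 120.
Demand choke price (D = 0): P = 87.
CS = ½(87 − 47)(120) = 2400.

Consumer surplus = 2400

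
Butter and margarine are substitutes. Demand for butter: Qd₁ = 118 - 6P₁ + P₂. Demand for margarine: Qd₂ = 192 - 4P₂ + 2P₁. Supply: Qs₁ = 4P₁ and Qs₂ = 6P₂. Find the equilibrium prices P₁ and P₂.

P₁ = 14, P₂ = 22

Market 1: 118 - 6P₁ + P₂ = 4P₁ → 10P₁ - P₂ = 118.
Market 2: 10P₂ - 2P₁ = 192.
Eliminating P₂: 10×(1) + 1×(2) gives 98P₁ = 1372, so P₁ = 14.
Back-substitute into (2): P₂ = (192 + 2×14) / 10 = 22.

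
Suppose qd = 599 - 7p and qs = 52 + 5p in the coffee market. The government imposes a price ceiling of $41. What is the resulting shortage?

Equilibrium price would be p* = 547/12, so the ceiling at 41 binds.
At p = 41: qd = 599 − 7(41) = 312, qs = 52 + 5(41) = 257.
Shortage = 312 − 257 = 55.

Shortage = 55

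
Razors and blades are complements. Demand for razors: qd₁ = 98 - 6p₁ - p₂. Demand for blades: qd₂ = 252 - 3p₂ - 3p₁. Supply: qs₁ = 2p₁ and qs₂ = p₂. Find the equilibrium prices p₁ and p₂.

p₁ = 140/29, p₂ = 1722/29

Market 1: 98 - 6p₁ - p₂ = 2p₁ → 8p₁ + p₂ = 98.
Market 2: 4p₂ + 3p₁ = 252.
Eliminating p₂: 4×(1) − 1×(2) gives 29p₁ = 140, so p₁ = 140/29.
Back-substitute into (2): p₂ = (252 − 3×140/29) / 4 = 1722/29.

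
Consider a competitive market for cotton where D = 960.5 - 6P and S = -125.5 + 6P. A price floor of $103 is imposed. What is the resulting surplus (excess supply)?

Equilibrium price would be P* = 90.5, so the floor at 103 binds.
At P = 103: D = 342.5, S = 492.5.
Surplus = 492.5 − 342.5 = 150.

Surplus = 150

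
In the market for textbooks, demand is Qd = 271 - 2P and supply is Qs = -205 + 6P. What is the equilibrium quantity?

Q* = 152

Set Qd = Qs: 271 - 2P = -205 + 6P.
476 = 8P, so P* = 59.5.
Q* = 271 − 2(59.5) = 152.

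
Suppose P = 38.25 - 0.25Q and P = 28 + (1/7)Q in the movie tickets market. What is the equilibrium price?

P* = 349/11

Set the two price expressions equal: 38.25 - 0.25Q = 28 + (1/7)Q.
10.25 = (11/28)Q, so Q* = 287/11.
P* = 38.25 − (0.25)(287/11) = 349/11.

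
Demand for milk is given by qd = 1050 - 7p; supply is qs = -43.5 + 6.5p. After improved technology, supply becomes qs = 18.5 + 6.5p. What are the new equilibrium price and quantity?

Original equilibrium: p* = 81, q* = 483.
New equilibrium: 1050 - 7p = 18.5 + 6.5p, so 1031.5 = 13.5p and p' = 2063/27; q' = 1050 − 7(2063/27) = 13909/27.

p' = 2063/27, q' = 13909/27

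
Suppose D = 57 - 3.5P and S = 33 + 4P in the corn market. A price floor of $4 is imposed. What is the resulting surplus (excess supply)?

Equilibrium price would be P* = 3.2, so the floor at 4 binds.
At P = 4: D = 43, S = 49.
Surplus = 49 − 43 = 6.

Surplus = 6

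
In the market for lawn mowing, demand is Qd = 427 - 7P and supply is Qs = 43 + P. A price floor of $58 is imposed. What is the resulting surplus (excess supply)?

Equilibrium price would be P* = 48, so the floor at 58 binds.
At P = 58: Qd = 21, Qs = 101.
Surplus = 101 − 21 = 80.

Surplus = 80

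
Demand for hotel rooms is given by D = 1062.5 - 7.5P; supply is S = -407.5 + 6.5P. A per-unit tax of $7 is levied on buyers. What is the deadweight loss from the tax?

Pre-tax equilibrium: P* = 105, Q* = 275.
Tax on buyers shifts demand to D = 1062.5 − 7.5(P + 7) = 1010 - 7.5P.
1010 - 7.5P = -407.5 + 6.5P gives seller price Ps = 101.25; buyers pay Pb = 101.25 + 7 = 108.25.
New quantity: Q = 1062.5 − 7.5(108.25) = 250.625.
DWL = ½ × 7 × (275 − 250.625) = 85.3125.

Deadweight loss = 85.3125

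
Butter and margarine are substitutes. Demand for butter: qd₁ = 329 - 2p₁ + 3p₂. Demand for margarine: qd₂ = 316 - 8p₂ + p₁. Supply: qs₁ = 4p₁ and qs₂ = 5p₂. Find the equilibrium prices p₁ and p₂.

Market 1: 329 - 2p₁ + 3p₂ = 4p₁ → 6p₁ - 3p₂ = 329.
Market 2: 13p₂ - p₁ = 316.
Eliminating p₂: 13×(1) + 3×(2) gives 75p₁ = 5225, so p₁ = 209/3.
Back-substitute into (2): p₂ = (316 + 1×209/3) / 13 = 89/3.

p₁ = 209/3, p₂ = 89/3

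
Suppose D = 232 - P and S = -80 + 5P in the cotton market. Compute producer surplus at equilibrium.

Equilibrium: 232 - P = -80 + 5P gives P* = 52, Q* = 180.
Supply starts at P = 16 (where S = 0).
PS = ½(52 − 16)(180) = 3240.

Producer surplus = 3240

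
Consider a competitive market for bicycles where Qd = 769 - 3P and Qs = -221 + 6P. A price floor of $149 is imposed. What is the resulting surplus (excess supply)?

Equilibrium price would be P* = 110, so the floor at 149 binds.
At P = 149: Qd = 322, Qs = 673.
Surplus = 673 − 322 = 351.

Surplus = 351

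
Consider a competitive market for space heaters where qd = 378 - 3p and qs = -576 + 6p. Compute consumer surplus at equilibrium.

Equilibrium: 378 - 3p = -576 + 6p gives p* = 106, q* = 60.
Demand choke price (qd = 0): p = 126.
CS = ½(126 − 106)(60) = 600.

Consumer surplus = 600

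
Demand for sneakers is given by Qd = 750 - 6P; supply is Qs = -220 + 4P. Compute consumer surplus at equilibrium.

Consumer surplus = 2352

Equilibrium: 750 - 6P = -220 + 4P gives P* = 97, Q* = 168.
Demand choke price (Qd = 0): P = 125.
CS = ½(125 − 97)(168) = 2352.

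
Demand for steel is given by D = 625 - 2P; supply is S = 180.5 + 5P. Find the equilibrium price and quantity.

P* = 63.5, Q* = 498

Set D = S: 625 - 2P = 180.5 + 5P.
444.5 = 7P, so P* = 63.5.
Q* = 625 − 2(63.5) = 498.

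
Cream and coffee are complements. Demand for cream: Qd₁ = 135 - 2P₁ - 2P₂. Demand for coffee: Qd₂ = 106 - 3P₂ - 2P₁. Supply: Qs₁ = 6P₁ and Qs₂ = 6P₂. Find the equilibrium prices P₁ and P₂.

P₁ = 14.75, P₂ = 8.5

Market 1: 135 - 2P₁ - 2P₂ = 6P₁ → 8P₁ + 2P₂ = 135.
Market 2: 9P₂ + 2P₁ = 106.
Eliminating P₂: 9×(1) − 2×(2) gives 68P₁ = 1003, so P₁ = 14.75.
Back-substitute into (2): P₂ = (106 − 2×14.75) / 9 = 8.5.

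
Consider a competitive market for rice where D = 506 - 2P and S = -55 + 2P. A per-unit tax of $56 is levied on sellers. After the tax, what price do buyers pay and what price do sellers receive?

Buyers pay $168.25, sellers receive $112.25

Pre-tax equilibrium: P* = 140.25, Q* = 225.5.
Tax on sellers shifts supply to S = -55 + 2(P − 56) = -167 + 2P.
506 - 2P = -167 + 2P gives buyer price Pb = 168.25; sellers receive Ps = 168.25 − 56 = 112.25.
New quantity: Q = 506 − 2(168.25) = 169.5.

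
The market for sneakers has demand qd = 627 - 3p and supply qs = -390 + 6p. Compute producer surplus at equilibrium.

Producer surplus = 6912

Equilibrium: 627 - 3p = -390 + 6p gives p* = 113, q* = 288.
Supply starts at p = 65 (where qs = 0).
PS = ½(113 − 65)(288) = 6912.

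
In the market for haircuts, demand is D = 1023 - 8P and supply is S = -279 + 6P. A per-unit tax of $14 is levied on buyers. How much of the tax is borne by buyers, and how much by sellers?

Buyers bear $6, sellers bear $8

Pre-tax equilibrium: P* = 93, Q* = 279.
Tax on buyers shifts demand to D = 1023 − 8(P + 14) = 911 - 8P.
911 - 8P = -279 + 6P gives seller price Ps = 85; buyers pay Pb = 85 + 14 = 99.
New quantity: Q = 1023 − 8(99) = 231.
Buyer burden = 99 − 93 = 6; seller burden = 93 − 85 = 8.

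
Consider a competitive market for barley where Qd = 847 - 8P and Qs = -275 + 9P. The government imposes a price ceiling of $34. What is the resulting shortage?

Shortage = 544

Equilibrium price would be P* = 66, so the ceiling at 34 binds.
At P = 34: Qd = 847 − 8(34) = 575, Qs = -275 + 9(34) = 31.
Shortage = 575 − 31 = 544.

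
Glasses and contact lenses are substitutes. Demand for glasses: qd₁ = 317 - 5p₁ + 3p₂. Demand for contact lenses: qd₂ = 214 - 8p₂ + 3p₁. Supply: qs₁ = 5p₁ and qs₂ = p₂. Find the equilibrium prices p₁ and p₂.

Market 1: 317 - 5p₁ + 3p₂ = 5p₁ → 10p₁ - 3p₂ = 317.
Market 2: 9p₂ - 3p₁ = 214.
Eliminating p₂: 9×(1) + 3×(2) gives 81p₁ = 3495, so p₁ = 1165/27.
Back-substitute into (2): p₂ = (214 + 3×1165/27) / 9 = 3091/81.

p₁ = 1165/27, p₂ = 3091/81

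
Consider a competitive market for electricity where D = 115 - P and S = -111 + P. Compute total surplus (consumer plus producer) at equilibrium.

Equilibrium: 115 - P = -111 + P gives P* = 113, Q* = 2.
Demand choke price: P = 115; supply starts at P = 111.
CS = ½(115 − 113)(2) = 2; PS = ½(113 − 111)(2) = 2.

Total surplus = 4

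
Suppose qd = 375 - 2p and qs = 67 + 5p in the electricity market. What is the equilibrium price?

p* = 44

Set qd = qs: 375 - 2p = 67 + 5p.
308 = 7p, so p* = 44.
q* = 375 − 2(44) = 287.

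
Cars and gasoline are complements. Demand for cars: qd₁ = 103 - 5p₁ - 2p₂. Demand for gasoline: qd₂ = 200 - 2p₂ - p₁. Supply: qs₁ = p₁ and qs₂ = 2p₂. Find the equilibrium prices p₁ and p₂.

Market 1: 103 - 5p₁ - 2p₂ = p₁ → 6p₁ + 2p₂ = 103.
Market 2: 4p₂ + p₁ = 200.
Eliminating p₂: 4×(1) − 2×(2) gives 22p₁ = 12, so p₁ = 6/11.
Back-substitute into (2): p₂ = (200 − 1×6/11) / 4 = 1097/22.

p₁ = 6/11, p₂ = 1097/22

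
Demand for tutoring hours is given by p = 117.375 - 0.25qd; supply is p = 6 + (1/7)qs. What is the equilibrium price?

p* = 46.5

Set the two price expressions equal: 117.375 - 0.25q = 6 + (1/7)q.
111.375 = (11/28)q, so q* = 283.5.
p* = 117.375 − (0.25)(283.5) = 46.5.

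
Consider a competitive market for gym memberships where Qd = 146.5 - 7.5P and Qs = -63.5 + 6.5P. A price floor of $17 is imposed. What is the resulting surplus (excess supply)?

Equilibrium price would be P* = 15, so the floor at 17 binds.
At P = 17: Qd = 19, Qs = 47.
Surplus = 47 − 19 = 28.

Surplus = 28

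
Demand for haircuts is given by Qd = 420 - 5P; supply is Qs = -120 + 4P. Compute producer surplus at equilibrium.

Producer surplus = 1800

Equilibrium: 420 - 5P = -120 + 4P gives P* = 60, Q* = 120.
Supply starts at P = 30 (where Qs = 0).
PS = ½(60 − 30)(120) = 1800.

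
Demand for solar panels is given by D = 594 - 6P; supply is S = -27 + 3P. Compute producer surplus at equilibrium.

Equilibrium: 594 - 6P = -27 + 3P gives P* = 69, Q* = 180.
Supply starts at P = 9 (where S = 0).
PS = ½(69 − 9)(180) = 5400.

Producer surplus = 5400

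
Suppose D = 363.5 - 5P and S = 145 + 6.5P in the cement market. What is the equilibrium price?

Set D = S: 363.5 - 5P = 145 + 6.5P.
218.5 = 11.5P, so P* = 19.
Q* = 363.5 − 5(19) = 268.5.

P* = 19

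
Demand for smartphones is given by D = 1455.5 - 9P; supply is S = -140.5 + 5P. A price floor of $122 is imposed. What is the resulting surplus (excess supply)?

Surplus = 112

Equilibrium price would be P* = 114, so the floor at 122 binds.
At P = 122: D = 357.5, S = 469.5.
Surplus = 469.5 − 357.5 = 112.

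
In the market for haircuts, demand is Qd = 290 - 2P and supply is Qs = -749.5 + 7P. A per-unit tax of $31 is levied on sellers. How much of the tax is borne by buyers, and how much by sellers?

Buyers bear 217/9, sellers bear 62/9

Pre-tax equilibrium: P* = 115.5, Q* = 59.
Tax on sellers shifts supply to Qs = -749.5 + 7(P − 31) = -966.5 + 7P.
290 - 2P = -966.5 + 7P gives buyer price Pb = 2513/18; sellers receive Ps = 2513/18 − 31 = 1955/18.
New quantity: Q = 290 − 2(2513/18) = 97/9.
Buyer burden = 2513/18 − 115.5 = 217/9; seller burden = 115.5 − 1955/18 = 62/9.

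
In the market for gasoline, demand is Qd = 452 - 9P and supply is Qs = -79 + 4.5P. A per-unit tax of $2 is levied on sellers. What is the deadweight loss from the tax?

Pre-tax equilibrium: P* = 118/3, Q* = 98.
Tax on sellers shifts supply to Qs = -79 + 4.5(P − 2) = -88 + 4.5P.
452 - 9P = -88 + 4.5P gives buyer price Pb = 40; sellers receive Ps = 40 − 2 = 38.
New quantity: Q = 452 − 9(40) = 92.
DWL = ½ × 2 × (98 − 92) = 6.

Deadweight loss = 6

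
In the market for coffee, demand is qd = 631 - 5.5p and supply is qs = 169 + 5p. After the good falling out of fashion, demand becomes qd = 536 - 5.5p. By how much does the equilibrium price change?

Original equilibrium: p* = 44, q* = 389.
New equilibrium: 536 - 5.5p = 169 + 5p, so 367 = 10.5p and p' = 734/21; q' = 536 − 5.5(734/21) = 7219/21.
Change in price: 734/21 − 44 = -190/21.

Δp = -190/21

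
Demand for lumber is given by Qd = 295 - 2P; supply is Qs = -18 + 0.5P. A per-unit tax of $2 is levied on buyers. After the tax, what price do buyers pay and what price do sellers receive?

Pre-tax equilibrium: P* = 125.2, Q* = 44.6.
Tax on buyers shifts demand to Qd = 295 − 2(P + 2) = 291 - 2P.
291 - 2P = -18 + 0.5P gives seller price Ps = 123.6; buyers pay Pb = 123.6 + 2 = 125.6.
New quantity: Q = 295 − 2(125.6) = 43.8.

Buyers pay $125.6, sellers receive $123.6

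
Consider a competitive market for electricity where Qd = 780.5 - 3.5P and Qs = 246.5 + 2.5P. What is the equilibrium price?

P* = 89

Set Qd = Qs: 780.5 - 3.5P = 246.5 + 2.5P.
534 = 6P, so P* = 89.
Q* = 780.5 − 3.5(89) = 469.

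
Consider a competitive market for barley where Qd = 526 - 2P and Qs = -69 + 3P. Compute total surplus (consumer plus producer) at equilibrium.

Equilibrium: 526 - 2P = -69 + 3P gives P* = 119, Q* = 288.
Demand choke price: P = 263; supply starts at P = 23.
CS = ½(263 − 119)(288) = 20736; PS = ½(119 − 23)(288) = 13824.

Total surplus = 34560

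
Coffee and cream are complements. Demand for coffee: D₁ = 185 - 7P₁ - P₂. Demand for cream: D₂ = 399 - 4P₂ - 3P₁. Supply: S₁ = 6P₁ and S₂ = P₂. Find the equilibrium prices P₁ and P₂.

P₁ = 263/31, P₂ = 2316/31

Market 1: 185 - 7P₁ - P₂ = 6P₁ → 13P₁ + P₂ = 185.
Market 2: 5P₂ + 3P₁ = 399.
Eliminating P₂: 5×(1) − 1×(2) gives 62P₁ = 526, so P₁ = 263/31.
Back-substitute into (2): P₂ = (399 − 3×263/31) / 5 = 2316/31.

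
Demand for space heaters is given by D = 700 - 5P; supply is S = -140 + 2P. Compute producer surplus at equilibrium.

Equilibrium: 700 - 5P = -140 + 2P gives P* = 120, Q* = 100.
Supply starts at P = 70 (where S = 0).
PS = ½(120 − 70)(100) = 2500.

Producer surplus = 2500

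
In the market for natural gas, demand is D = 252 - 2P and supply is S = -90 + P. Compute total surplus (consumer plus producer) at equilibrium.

Total surplus = 432

Equilibrium: 252 - 2P = -90 + P gives P* = 114, Q* = 24.
Demand choke price: P = 126; supply starts at P = 90.
CS = ½(126 − 114)(24) = 144; PS = ½(114 − 90)(24) = 288.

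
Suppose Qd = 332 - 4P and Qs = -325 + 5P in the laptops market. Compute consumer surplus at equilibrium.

Equilibrium: 332 - 4P = -325 + 5P gives P* = 73, Q* = 40.
Demand choke price (Qd = 0): P = 83.
CS = ½(83 − 73)(40) = 200.

Consumer surplus = 200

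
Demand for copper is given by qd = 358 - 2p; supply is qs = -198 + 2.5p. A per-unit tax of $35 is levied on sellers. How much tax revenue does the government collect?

Pre-tax equilibrium: p* = 1112/9, q* = 998/9.
Tax on sellers shifts supply to qs = -198 + 2.5(p − 35) = -285.5 + 2.5p.
358 - 2p = -285.5 + 2.5p gives buyer price pb = 143; sellers receive ps = 143 − 35 = 108.
New quantity: q = 358 − 2(143) = 72.
Revenue = 35 × 72 = 2520.

Tax revenue = 2520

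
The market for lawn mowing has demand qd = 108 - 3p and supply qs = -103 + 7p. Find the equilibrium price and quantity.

Set qd = qs: 108 - 3p = -103 + 7p.
211 = 10p, so p* = 21.1.
q* = 108 − 3(21.1) = 44.7.

p* = 21.1, q* = 44.7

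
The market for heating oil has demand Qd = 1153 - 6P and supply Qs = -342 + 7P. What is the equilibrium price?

Set Qd = Qs: 1153 - 6P = -342 + 7P.
1495 = 13P, so P* = 115.
Q* = 1153 − 6(115) = 463.

P* = 115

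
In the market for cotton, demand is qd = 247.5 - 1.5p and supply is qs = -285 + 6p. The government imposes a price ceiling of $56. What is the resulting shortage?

Shortage = 112.5

Equilibrium price would be p* = 71, so the ceiling at 56 binds.
At p = 56: qd = 247.5 − 1.5(56) = 163.5, qs = -285 + 6(56) = 51.
Shortage = 163.5 − 51 = 112.5.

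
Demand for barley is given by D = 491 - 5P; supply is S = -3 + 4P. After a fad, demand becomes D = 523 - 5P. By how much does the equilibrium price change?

Original equilibrium: P* = 494/9, Q* = 1949/9.
New equilibrium: 523 - 5P = -3 + 4P, so 526 = 9P and P' = 526/9; Q' = 523 − 5(526/9) = 2077/9.
Change in price: 526/9 − 494/9 = 32/9.

ΔP = 32/9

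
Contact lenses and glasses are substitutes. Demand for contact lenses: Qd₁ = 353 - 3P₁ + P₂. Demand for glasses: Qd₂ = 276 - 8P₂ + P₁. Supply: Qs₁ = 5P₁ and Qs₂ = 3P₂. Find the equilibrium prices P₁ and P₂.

Market 1: 353 - 3P₁ + P₂ = 5P₁ → 8P₁ - P₂ = 353.
Market 2: 11P₂ - P₁ = 276.
Eliminating P₂: 11×(1) + 1×(2) gives 87P₁ = 4159, so P₁ = 4159/87.
Back-substitute into (2): P₂ = (276 + 1×4159/87) / 11 = 2561/87.

P₁ = 4159/87, P₂ = 2561/87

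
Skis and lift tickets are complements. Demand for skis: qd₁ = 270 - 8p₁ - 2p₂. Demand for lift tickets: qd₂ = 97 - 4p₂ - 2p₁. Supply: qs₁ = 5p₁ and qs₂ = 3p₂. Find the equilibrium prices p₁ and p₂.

Market 1: 270 - 8p₁ - 2p₂ = 5p₁ → 13p₁ + 2p₂ = 270.
Market 2: 7p₂ + 2p₁ = 97.
Eliminating p₂: 7×(1) − 2×(2) gives 87p₁ = 1696, so p₁ = 1696/87.
Back-substitute into (2): p₂ = (97 − 2×1696/87) / 7 = 721/87.

p₁ = 1696/87, p₂ = 721/87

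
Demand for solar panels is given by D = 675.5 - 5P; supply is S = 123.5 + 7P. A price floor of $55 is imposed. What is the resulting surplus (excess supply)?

Equilibrium price would be P* = 46, so the floor at 55 binds.
At P = 55: D = 400.5, S = 508.5.
Surplus = 508.5 − 400.5 = 108.

Surplus = 108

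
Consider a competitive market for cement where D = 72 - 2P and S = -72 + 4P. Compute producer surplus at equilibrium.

Equilibrium: 72 - 2P = -72 + 4P gives P* = 24, Q* = 24.
Supply starts at P = 18 (where S = 0).
PS = ½(24 − 18)(24) = 72.

Producer surplus = 72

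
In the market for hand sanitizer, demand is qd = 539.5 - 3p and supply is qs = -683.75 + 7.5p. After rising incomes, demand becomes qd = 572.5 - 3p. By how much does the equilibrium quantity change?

Original equilibrium: p* = 116.5, q* = 190.
New equilibrium: 572.5 - 3p = -683.75 + 7.5p, so 1256.25 = 10.5p and p' = 1675/14; q' = 572.5 − 3(1675/14) = 1495/7.
Change in quantity: 1495/7 − 190 = 165/7.

Δq = 165/7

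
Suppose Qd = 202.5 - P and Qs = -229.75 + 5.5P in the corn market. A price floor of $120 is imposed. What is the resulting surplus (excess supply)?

Equilibrium price would be P* = 66.5, so the floor at 120 binds.
At P = 120: Qd = 82.5, Qs = 430.25.
Surplus = 430.25 − 82.5 = 347.75.

Surplus = 347.75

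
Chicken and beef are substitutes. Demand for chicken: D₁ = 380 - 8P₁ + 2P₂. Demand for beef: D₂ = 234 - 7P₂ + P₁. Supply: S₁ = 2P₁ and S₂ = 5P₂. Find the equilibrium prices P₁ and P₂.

Market 1: 380 - 8P₁ + 2P₂ = 2P₁ → 10P₁ - 2P₂ = 380.
Market 2: 12P₂ - P₁ = 234.
Eliminating P₂: 12×(1) + 2×(2) gives 118P₁ = 5028, so P₁ = 2514/59.
Back-substitute into (2): P₂ = (234 + 1×2514/59) / 12 = 1360/59.

P₁ = 2514/59, P₂ = 1360/59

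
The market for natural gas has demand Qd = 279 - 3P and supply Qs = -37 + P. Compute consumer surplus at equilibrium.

Equilibrium: 279 - 3P = -37 + P gives P* = 79, Q* = 42.
Demand choke price (Qd = 0): P = 93.
CS = ½(93 − 79)(42) = 294.

Consumer surplus = 294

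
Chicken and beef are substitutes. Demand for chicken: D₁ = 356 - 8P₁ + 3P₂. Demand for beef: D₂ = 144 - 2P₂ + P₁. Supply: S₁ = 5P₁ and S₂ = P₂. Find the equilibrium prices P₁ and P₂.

P₁ = 125/3, P₂ = 557/9

Market 1: 356 - 8P₁ + 3P₂ = 5P₁ → 13P₁ - 3P₂ = 356.
Market 2: 3P₂ - P₁ = 144.
Eliminating P₂: 3×(1) + 3×(2) gives 36P₁ = 1500, so P₁ = 125/3.
Back-substitute into (2): P₂ = (144 + 1×125/3) / 3 = 557/9.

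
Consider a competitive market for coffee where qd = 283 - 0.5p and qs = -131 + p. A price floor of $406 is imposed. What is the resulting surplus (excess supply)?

Equilibrium price would be p* = 276, so the floor at 406 binds.
At p = 406: qd = 80, qs = 275.
Surplus = 275 − 80 = 195.

Surplus = 195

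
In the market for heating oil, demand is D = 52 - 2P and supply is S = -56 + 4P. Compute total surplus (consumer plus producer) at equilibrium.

Total surplus = 96

Equilibrium: 52 - 2P = -56 + 4P gives P* = 18, Q* = 16.
Demand choke price: P = 26; supply starts at P = 14.
CS = ½(26 − 18)(16) = 64; PS = ½(18 − 14)(16) = 32.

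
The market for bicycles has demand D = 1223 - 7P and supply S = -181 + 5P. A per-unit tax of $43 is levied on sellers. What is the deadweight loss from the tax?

Pre-tax equilibrium: P* = 117, Q* = 404.
Tax on sellers shifts supply to S = -181 + 5(P − 43) = -396 + 5P.
1223 - 7P = -396 + 5P gives buyer price Pb = 1619/12; sellers receive Ps = 1619/12 − 43 = 1103/12.
New quantity: Q = 1223 − 7(1619/12) = 3343/12.
DWL = ½ × 43 × (404 − 3343/12) = 64715/24.

Deadweight loss = 64715/24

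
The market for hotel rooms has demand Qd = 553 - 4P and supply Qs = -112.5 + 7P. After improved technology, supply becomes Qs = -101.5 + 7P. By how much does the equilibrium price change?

ΔP = -1

Original equilibrium: P* = 60.5, Q* = 311.
New equilibrium: 553 - 4P = -101.5 + 7P, so 654.5 = 11P and P' = 59.5; Q' = 553 − 4(59.5) = 315.
Change in price: 59.5 − 60.5 = -1.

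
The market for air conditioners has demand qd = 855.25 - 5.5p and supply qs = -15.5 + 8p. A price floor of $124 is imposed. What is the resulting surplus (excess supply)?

Surplus = 803.25

Equilibrium price would be p* = 64.5, so the floor at 124 binds.
At p = 124: qd = 173.25, qs = 976.5.
Surplus = 976.5 − 173.25 = 803.25.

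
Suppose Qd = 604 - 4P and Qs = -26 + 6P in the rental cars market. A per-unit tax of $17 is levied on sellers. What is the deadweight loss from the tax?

Pre-tax equilibrium: P* = 63, Q* = 352.
Tax on sellers shifts supply to Qs = -26 + 6(P − 17) = -128 + 6P.
604 - 4P = -128 + 6P gives buyer price Pb = 73.2; sellers receive Ps = 73.2 − 17 = 56.2.
New quantity: Q = 604 − 4(73.2) = 311.2.
DWL = ½ × 17 × (352 − 311.2) = 346.8.

Deadweight loss = 346.8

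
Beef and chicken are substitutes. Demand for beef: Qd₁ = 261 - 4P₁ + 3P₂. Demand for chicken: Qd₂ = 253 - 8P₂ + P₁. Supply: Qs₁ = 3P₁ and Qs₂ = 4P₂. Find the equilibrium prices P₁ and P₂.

P₁ = 1297/27, P₂ = 2032/81

Market 1: 261 - 4P₁ + 3P₂ = 3P₁ → 7P₁ - 3P₂ = 261.
Market 2: 12P₂ - P₁ = 253.
Eliminating P₂: 12×(1) + 3×(2) gives 81P₁ = 3891, so P₁ = 1297/27.
Back-substitute into (2): P₂ = (253 + 1×1297/27) / 12 = 2032/81.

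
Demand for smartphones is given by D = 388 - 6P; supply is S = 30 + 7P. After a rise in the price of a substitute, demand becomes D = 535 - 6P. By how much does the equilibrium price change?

ΔP = 147/13

Original equilibrium: P* = 358/13, Q* = 2896/13.
New equilibrium: 535 - 6P = 30 + 7P, so 505 = 13P and P' = 505/13; Q' = 535 − 6(505/13) = 3925/13.
Change in price: 505/13 − 358/13 = 147/13.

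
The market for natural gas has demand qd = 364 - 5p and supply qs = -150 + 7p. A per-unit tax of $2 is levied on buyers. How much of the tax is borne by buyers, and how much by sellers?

Pre-tax equilibrium: p* = 257/6, q* = 899/6.
Tax on buyers shifts demand to qd = 364 − 5(p + 2) = 354 - 5p.
354 - 5p = -150 + 7p gives seller price ps = 42; buyers pay pb = 42 + 2 = 44.
New quantity: q = 364 − 5(44) = 144.
Buyer burden = 44 − 257/6 = 7/6; seller burden = 257/6 − 42 = 5/6.

Buyers bear 7/6, sellers bear 5/6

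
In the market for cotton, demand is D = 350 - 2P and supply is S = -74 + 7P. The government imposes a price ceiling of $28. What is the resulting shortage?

Shortage = 172

Equilibrium price would be P* = 424/9, so the ceiling at 28 binds.
At P = 28: D = 350 − 2(28) = 294, S = -74 + 7(28) = 122.
Shortage = 294 − 122 = 172.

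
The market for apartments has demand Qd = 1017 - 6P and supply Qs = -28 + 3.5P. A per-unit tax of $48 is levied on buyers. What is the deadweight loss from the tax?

Deadweight loss = 48384/19

Pre-tax equilibrium: P* = 110, Q* = 357.
Tax on buyers shifts demand to Qd = 1017 − 6(P + 48) = 729 - 6P.
729 - 6P = -28 + 3.5P gives seller price Ps = 1514/19; buyers pay Pb = 1514/19 + 48 = 2426/19.
New quantity: Q = 1017 − 6(2426/19) = 4767/19.
DWL = ½ × 48 × (357 − 4767/19) = 48384/19.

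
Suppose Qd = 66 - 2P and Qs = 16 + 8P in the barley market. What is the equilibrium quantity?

Q* = 56

Set Qd = Qs: 66 - 2P = 16 + 8P.
50 = 10P, so P* = 5.
Q* = 66 − 2(5) = 56.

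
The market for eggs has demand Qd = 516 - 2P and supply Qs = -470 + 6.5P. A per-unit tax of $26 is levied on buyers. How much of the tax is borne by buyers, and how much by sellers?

Buyers bear 338/17, sellers bear 104/17

Pre-tax equilibrium: P* = 116, Q* = 284.
Tax on buyers shifts demand to Qd = 516 − 2(P + 26) = 464 - 2P.
464 - 2P = -470 + 6.5P gives seller price Ps = 1868/17; buyers pay Pb = 1868/17 + 26 = 2310/17.
New quantity: Q = 516 − 2(2310/17) = 4152/17.
Buyer burden = 2310/17 − 116 = 338/17; seller burden = 116 − 1868/17 = 104/17.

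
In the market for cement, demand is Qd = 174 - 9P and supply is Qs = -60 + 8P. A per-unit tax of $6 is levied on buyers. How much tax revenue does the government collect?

Pre-tax equilibrium: P* = 234/17, Q* = 852/17.
Tax on buyers shifts demand to Qd = 174 − 9(P + 6) = 120 - 9P.
120 - 9P = -60 + 8P gives seller price Ps = 180/17; buyers pay Pb = 180/17 + 6 = 282/17.
New quantity: Q = 174 − 9(282/17) = 420/17.
Revenue = 6 × 420/17 = 2520/17.

Tax revenue = 2520/17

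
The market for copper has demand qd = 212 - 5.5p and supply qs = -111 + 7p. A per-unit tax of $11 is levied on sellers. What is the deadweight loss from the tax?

Deadweight loss = 186.34

Pre-tax equilibrium: p* = 25.84, q* = 69.88.
Tax on sellers shifts supply to qs = -111 + 7(p − 11) = -188 + 7p.
212 - 5.5p = -188 + 7p gives buyer price pb = 32; sellers receive ps = 32 − 11 = 21.
New quantity: q = 212 − 5.5(32) = 36.
DWL = ½ × 11 × (69.88 − 36) = 186.34.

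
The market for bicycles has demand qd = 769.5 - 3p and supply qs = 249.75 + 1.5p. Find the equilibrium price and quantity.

p* = 115.5, q* = 423

Set qd = qs: 769.5 - 3p = 249.75 + 1.5p.
519.75 = 4.5p, so p* = 115.5.
q* = 769.5 − 3(115.5) = 423.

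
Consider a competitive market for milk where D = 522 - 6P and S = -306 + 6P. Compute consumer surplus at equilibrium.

Equilibrium: 522 - 6P = -306 + 6P gives P* = 69, Q* = 108.
Demand choke price (D = 0): P = 87.
CS = ½(87 − 69)(108) = 972.

Consumer surplus = 972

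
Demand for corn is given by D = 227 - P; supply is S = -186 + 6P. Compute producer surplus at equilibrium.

Equilibrium: 227 - P = -186 + 6P gives P* = 59, Q* = 168.
Supply starts at P = 31 (where S = 0).
PS = ½(59 − 31)(168) = 2352.

Producer surplus = 2352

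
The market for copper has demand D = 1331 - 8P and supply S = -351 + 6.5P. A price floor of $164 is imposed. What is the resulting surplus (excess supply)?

Equilibrium price would be P* = 116, so the floor at 164 binds.
At P = 164: D = 19, S = 715.
Surplus = 715 − 19 = 696.

Surplus = 696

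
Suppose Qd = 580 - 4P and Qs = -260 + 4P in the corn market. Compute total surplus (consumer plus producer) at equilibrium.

Total surplus = 6400

Equilibrium: 580 - 4P = -260 + 4P gives P* = 105, Q* = 160.
Demand choke price: P = 145; supply starts at P = 65.
CS = ½(145 − 105)(160) = 3200; PS = ½(105 − 65)(160) = 3200.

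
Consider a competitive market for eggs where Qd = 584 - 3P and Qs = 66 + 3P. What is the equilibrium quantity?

Set Qd = Qs: 584 - 3P = 66 + 3P.
518 = 6P, so P* = 259/3.
Q* = 584 − 3(259/3) = 325.

Q* = 325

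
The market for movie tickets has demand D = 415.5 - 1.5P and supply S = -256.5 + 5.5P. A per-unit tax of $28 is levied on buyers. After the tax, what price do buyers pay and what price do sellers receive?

Buyers pay $118, sellers receive $90

Pre-tax equilibrium: P* = 96, Q* = 271.5.
Tax on buyers shifts demand to D = 415.5 − 1.5(P + 28) = 373.5 - 1.5P.
373.5 - 1.5P = -256.5 + 5.5P gives seller price Ps = 90; buyers pay Pb = 90 + 28 = 118.
New quantity: Q = 415.5 − 1.5(118) = 238.5.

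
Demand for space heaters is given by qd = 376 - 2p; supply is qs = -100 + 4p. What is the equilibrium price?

p* = 238/3

Set qd = qs: 376 - 2p = -100 + 4p.
476 = 6p, so p* = 238/3.
q* = 376 − 2(238/3) = 652/3.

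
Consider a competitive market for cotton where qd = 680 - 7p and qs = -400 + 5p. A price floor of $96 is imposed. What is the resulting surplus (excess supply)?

Surplus = 72

Equilibrium price would be p* = 90, so the floor at 96 binds.
At p = 96: qd = 8, qs = 80.
Surplus = 80 − 8 = 72.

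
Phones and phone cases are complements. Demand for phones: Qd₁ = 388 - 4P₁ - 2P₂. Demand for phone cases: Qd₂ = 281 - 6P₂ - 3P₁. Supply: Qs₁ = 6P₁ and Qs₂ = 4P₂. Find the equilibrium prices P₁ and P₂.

P₁ = 1659/47, P₂ = 823/47

Market 1: 388 - 4P₁ - 2P₂ = 6P₁ → 10P₁ + 2P₂ = 388.
Market 2: 10P₂ + 3P₁ = 281.
Eliminating P₂: 10×(1) − 2×(2) gives 94P₁ = 3318, so P₁ = 1659/47.
Back-substitute into (2): P₂ = (281 − 3×1659/47) / 10 = 823/47.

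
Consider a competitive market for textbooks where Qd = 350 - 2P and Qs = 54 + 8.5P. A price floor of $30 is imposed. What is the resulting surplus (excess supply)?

Equilibrium price would be P* = 592/21, so the floor at 30 binds.
At P = 30: Qd = 290, Qs = 309.
Surplus = 309 − 290 = 19.

Surplus = 19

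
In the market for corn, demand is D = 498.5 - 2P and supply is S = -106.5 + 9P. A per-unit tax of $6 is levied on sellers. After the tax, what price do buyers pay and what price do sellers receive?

Buyers pay 659/11, sellers receive 593/11

Pre-tax equilibrium: P* = 55, Q* = 388.5.
Tax on sellers shifts supply to S = -106.5 + 9(P − 6) = -160.5 + 9P.
498.5 - 2P = -160.5 + 9P gives buyer price Pb = 659/11; sellers receive Ps = 659/11 − 6 = 593/11.
New quantity: Q = 498.5 − 2(659/11) = 8331/22.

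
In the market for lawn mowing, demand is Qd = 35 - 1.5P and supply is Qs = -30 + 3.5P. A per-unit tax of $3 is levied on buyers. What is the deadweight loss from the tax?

Pre-tax equilibrium: P* = 13, Q* = 15.5.
Tax on buyers shifts demand to Qd = 35 − 1.5(P + 3) = 30.5 - 1.5P.
30.5 - 1.5P = -30 + 3.5P gives seller price Ps = 12.1; buyers pay Pb = 12.1 + 3 = 15.1.
New quantity: Q = 35 − 1.5(15.1) = 12.35.
DWL = ½ × 3 × (15.5 − 12.35) = 4.725.

Deadweight loss = 4.725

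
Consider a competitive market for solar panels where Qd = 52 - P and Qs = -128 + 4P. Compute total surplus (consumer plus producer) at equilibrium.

Total surplus = 160

Equilibrium: 52 - P = -128 + 4P gives P* = 36, Q* = 16.
Demand choke price: P = 52; supply starts at P = 32.
CS = ½(52 − 36)(16) = 128; PS = ½(36 − 32)(16) = 32.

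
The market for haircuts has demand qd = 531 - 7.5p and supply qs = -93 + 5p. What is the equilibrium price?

p* = 49.92

Set qd = qs: 531 - 7.5p = -93 + 5p.
624 = 12.5p, so p* = 49.92.
q* = 531 − 7.5(49.92) = 156.6.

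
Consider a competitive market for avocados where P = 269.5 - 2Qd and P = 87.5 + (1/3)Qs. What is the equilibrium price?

Set the two price expressions equal: 269.5 - 2Q = 87.5 + (1/3)Q.
182 = (7/3)Q, so Q* = 78.
P* = 269.5 − (2)(78) = 113.5.

P* = 113.5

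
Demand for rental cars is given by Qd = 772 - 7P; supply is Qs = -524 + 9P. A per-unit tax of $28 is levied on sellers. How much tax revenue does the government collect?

Tax revenue = 2653

Pre-tax equilibrium: P* = 81, Q* = 205.
Tax on sellers shifts supply to Qs = -524 + 9(P − 28) = -776 + 9P.
772 - 7P = -776 + 9P gives buyer price Pb = 96.75; sellers receive Ps = 96.75 − 28 = 68.75.
New quantity: Q = 772 − 7(96.75) = 94.75.
Revenue = 28 × 94.75 = 2653.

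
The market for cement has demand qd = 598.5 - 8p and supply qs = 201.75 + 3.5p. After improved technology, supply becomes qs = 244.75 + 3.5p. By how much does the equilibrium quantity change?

Original equilibrium: p* = 34.5, q* = 322.5.
New equilibrium: 598.5 - 8p = 244.75 + 3.5p, so 353.75 = 11.5p and p' = 1415/46; q' = 598.5 − 8(1415/46) = 16211/46.
Change in quantity: 16211/46 − 322.5 = 688/23.

Δq = 688/23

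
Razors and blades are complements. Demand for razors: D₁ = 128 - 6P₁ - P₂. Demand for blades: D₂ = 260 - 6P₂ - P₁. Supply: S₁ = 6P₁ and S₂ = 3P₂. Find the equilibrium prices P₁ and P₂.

Market 1: 128 - 6P₁ - P₂ = 6P₁ → 12P₁ + P₂ = 128.
Market 2: 9P₂ + P₁ = 260.
Eliminating P₂: 9×(1) − 1×(2) gives 107P₁ = 892, so P₁ = 892/107.
Back-substitute into (2): P₂ = (260 − 1×892/107) / 9 = 2992/107.

P₁ = 892/107, P₂ = 2992/107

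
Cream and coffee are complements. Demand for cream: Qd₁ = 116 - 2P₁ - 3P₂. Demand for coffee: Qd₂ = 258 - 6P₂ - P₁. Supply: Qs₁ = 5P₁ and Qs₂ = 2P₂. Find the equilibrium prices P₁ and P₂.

P₁ = 154/53, P₂ = 1690/53

Market 1: 116 - 2P₁ - 3P₂ = 5P₁ → 7P₁ + 3P₂ = 116.
Market 2: 8P₂ + P₁ = 258.
Eliminating P₂: 8×(1) − 3×(2) gives 53P₁ = 154, so P₁ = 154/53.
Back-substitute into (2): P₂ = (258 − 1×154/53) / 8 = 1690/53.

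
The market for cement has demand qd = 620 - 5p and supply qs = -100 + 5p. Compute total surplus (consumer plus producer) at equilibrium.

Total surplus = 13520

Equilibrium: 620 - 5p = -100 + 5p gives p* = 72, q* = 260.
Demand choke price: p = 124; supply starts at p = 20.
CS = ½(124 − 72)(260) = 6760; PS = ½(72 − 20)(260) = 6760.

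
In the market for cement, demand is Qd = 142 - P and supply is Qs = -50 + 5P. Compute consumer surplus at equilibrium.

Equilibrium: 142 - P = -50 + 5P gives P* = 32, Q* = 110.
Demand choke price (Qd = 0): P = 142.
CS = ½(142 − 32)(110) = 6050.

Consumer surplus = 6050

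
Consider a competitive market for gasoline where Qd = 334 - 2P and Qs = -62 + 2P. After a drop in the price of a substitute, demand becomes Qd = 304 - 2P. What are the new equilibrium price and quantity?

P' = 91.5, Q' = 121

Original equilibrium: P* = 99, Q* = 136.
New equilibrium: 304 - 2P = -62 + 2P, so 366 = 4P and P' = 91.5; Q' = 304 − 2(91.5) = 121.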